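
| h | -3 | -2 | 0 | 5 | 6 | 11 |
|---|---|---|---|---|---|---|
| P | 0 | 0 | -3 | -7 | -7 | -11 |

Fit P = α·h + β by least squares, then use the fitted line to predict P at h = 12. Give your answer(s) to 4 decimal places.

P̂ = -12.0749

Normal-equation sums: Σh·h = 195, Σh = 17, Σ1 = 6.
For XᵀP: Σh·P = -198, ΣP = -28.
XᵀX·[α, β]ᵀ = XᵀP becomes [[195, 17]; [17, 6]]·[α, β]ᵀ = [-198, -28]ᵀ.
Eliminating β: 6·(row 1) − 17·(row 2) gives 881·α = 6·(-198) − 17·(-28) = -712, so α = -712/881.
Then β = ((-28) − 17·(-712/881))/6 = -2094/881.
At h = 12: P̂ = (-712/881)·(12) + (-2094/881)·(1) = -10638/881.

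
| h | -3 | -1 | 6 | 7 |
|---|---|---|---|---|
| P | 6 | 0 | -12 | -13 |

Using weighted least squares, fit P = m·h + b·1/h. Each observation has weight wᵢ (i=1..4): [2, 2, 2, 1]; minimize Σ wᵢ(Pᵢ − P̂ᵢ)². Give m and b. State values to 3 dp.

Forming MᵀWM = [[141, 7]; [7, 2027/882]] and MᵀWP = [-271, -69/7]ᵀ gives MᵀWM·[m, b]ᵀ = MᵀWP.
det = 141·(2027/882) − 7² = 80863/294.
m = ((-271)·(2027/882) − 7·(-69/7))/(80863/294) = -488459/242589; b = (141·(-69/7) − 7·(-271))/(80863/294) = 149100/80863.

m = -2.014, b = 1.844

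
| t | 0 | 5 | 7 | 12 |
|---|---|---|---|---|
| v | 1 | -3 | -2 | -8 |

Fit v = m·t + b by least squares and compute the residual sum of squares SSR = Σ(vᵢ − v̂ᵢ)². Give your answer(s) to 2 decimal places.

With design matrix M, MᵀM = [[218, 24]; [24, 4]] and Mᵀv = [-125, -12]ᵀ.
Eliminating b: 4·(row 1) − 24·(row 2) gives 296·m = 4·(-125) − 24·(-12) = -212, so m = -53/74.
Then b = ((-12) − 24·(-53/74))/4 = 48/37.
Residuals: -11/37, -53/74, 127/74, -26/37; SSR = 299/74.

SSR = 4.04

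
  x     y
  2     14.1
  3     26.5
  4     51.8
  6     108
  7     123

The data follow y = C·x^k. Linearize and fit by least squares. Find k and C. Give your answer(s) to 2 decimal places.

k = 1.80, C = 3.98

Linearized form: ln y = k·ln x + ln C. From the 5 transformed points,
XᵀX = [[10.6062, 6.9157]; [6.9157, 5]], rhs = [28.6601, 19.3650]ᵀ  (here Σln x = 6.9157, Σ(ln x)² = 10.6062, Σln y = 19.3650, Σln x·ln y = 28.6601).
Solving (det = 5.2037): k = 1.80204, ln C = 1.38053, so C = exp(1.38053) = 3.97700.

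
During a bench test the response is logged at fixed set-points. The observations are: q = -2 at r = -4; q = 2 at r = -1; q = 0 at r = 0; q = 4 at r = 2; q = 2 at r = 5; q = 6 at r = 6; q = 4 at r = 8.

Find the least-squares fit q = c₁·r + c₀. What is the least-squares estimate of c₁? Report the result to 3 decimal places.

c₁ = 0.507

Setting ∂/∂c₁ … = 0 gives: 146·c₁ + 16·c₀ = 92;  16·c₁ + 7·c₀ = 16.
(Σr·r = 146, Σr = 16, Σ1 = 7, Σr·q = 92, Σq = 16.)
Δ = 146·7 − 16² = 766.
c₁ = (92·7 − 16·16)/766 = 194/383; c₀ = (146·16 − 16·92)/766 = 432/383.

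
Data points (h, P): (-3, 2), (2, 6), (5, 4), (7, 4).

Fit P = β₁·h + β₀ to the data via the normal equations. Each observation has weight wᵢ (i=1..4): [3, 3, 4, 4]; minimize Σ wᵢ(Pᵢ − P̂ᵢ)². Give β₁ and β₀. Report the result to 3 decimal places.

Entries of XᵀWX: Σwᵢ·h·h = 335, Σwᵢ·h = 45, Σwᵢ·1 = 14.
Moment sums: Σwᵢ·h·P = 210, Σwᵢ·P = 56.
Normal equations: [[335, 45]; [45, 14]]·[β₁, β₀]ᵀ = [210, 56]ᵀ.
Determinant 335·14 − 45² = 2665.
β₁ = (210·14 − 45·56)/2665 = 84/533; β₀ = (335·56 − 45·210)/2665 = 1862/533.

β₁ = 0.158, β₀ = 3.493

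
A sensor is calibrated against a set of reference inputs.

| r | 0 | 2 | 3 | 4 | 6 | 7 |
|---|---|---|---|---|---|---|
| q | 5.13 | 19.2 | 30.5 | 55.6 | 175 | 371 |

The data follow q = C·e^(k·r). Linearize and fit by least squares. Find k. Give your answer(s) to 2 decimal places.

Let Y = ln q. Fitting Y = k·r + ln C by least squares:
Σr = 22.0000, Σ(r)² = 114.0000, Σln q = 23.1069, Σr·ln q = 104.6379.
Equations: 114.0000·k + 22.0000·ln C = 104.6379;  22.0000·k + 6·ln C = 23.1069.
Δ = 114.0000·6 − (22.0000)² = 200.0000; k = (104.6379·6 − 22.0000·23.1069)/200.0000 = 0.59738, ln C = (114.0000·23.1069 − 22.0000·104.6379)/200.0000 = 1.66078.

k = 0.60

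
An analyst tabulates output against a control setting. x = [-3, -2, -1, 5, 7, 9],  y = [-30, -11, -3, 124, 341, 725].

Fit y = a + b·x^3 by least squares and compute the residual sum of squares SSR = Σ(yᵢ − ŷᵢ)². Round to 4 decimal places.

Compute the Gram sums: Σ1 = 6, Σx^3 = 1161, Σx^3·x^3 = 665509.
Right-hand side: Σy = 1146, Σx^3·y = 661889.
AᵀA·[a, b]ᵀ = Aᵀy becomes [[6, 1161]; [1161, 665509]]·[a, b]ᵀ = [1146, 661889]ᵀ.
Eliminating b: 665509·(row 1) − 1161·(row 2) gives 2645133·a = 665509·1146 − 1161·661889 = -5779815, so a = -1926605/881711.
Then b = (661889 − 1161·(-1926605/881711))/665509 = 880276/881711.
Residuals: -757273/881711, -730008/881711, 161748/881711, 1224269/881711, 655388/881711, -554124/881711; SSR = 3819798/881711.

SSR = 4.3323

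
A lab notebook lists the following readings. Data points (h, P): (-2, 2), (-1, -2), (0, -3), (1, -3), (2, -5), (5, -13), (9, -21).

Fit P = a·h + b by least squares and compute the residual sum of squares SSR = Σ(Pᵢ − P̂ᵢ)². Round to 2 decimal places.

SSR = 7.61

Compute the Gram sums: Σh·h = 116, Σh = 14, Σ1 = 7.
For MᵀP: Σh·P = -269, ΣP = -45.
So MᵀM·[a, b]ᵀ = MᵀP: [[116, 14]; [14, 7]]·[a, b]ᵀ = [-269, -45]ᵀ.
Determinant 116·7 − 14² = 616.
a = ((-269)·7 − 14·(-45))/616 = -179/88; b = (116·(-45) − 14·(-269))/616 = -727/308.
Residuals: 45/154, -1031/616, -197/308, 859/616, 10/7, -289/616, -205/616; SSR = 4689/616.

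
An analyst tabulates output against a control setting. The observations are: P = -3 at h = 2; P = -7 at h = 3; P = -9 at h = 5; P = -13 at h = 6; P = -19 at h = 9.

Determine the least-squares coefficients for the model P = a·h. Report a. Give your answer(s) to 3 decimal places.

Entries of AᵀA: Σh·h = 155.
Moment sums: Σh·P = -321.
So AᵀA·[a]ᵀ = AᵀP: [[155]]·[a]ᵀ = [-321]ᵀ.
Hence a = -321 / 155 ≈ -2.07097.

a = -2.071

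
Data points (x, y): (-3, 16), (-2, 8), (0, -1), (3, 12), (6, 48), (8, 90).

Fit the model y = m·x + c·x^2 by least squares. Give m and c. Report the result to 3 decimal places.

m = -0.852, c = 1.505

Forming AᵀA = [[122, 720]; [720, 5570]] and Aᵀy = [980, 7772]ᵀ gives AᵀA·[m, c]ᵀ = Aᵀy.
Determinant 122·5570 − 720² = 161140.
m = (980·5570 − 720·7772)/161140 = -6862/8057; c = (122·7772 − 720·980)/161140 = 60646/40285.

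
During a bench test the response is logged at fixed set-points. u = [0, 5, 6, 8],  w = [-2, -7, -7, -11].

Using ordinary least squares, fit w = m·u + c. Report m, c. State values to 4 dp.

m = -1.0576, c = -1.7266

From the data, Σu·u = 125, Σu = 19, Σ1 = 4.
Moment sums: Σu·w = -165, Σw = -27.
Normal equations: [[125, 19]; [19, 4]]·[m, c]ᵀ = [-165, -27]ᵀ.
Determinant 125·4 − 19² = 139.
m = ((-165)·4 − 19·(-27))/139 = -147/139; c = (125·(-27) − 19·(-165))/139 = -240/139.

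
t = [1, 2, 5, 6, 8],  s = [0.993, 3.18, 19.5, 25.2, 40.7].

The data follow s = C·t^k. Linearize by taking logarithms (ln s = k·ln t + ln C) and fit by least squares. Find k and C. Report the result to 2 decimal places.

k = 1.82, C = 0.97

With ln sᵢ as the transformed response and ln tᵢ as the regressor:
XᵀX = [[10.6052, 6.1738]; [6.1738, 5]], rhs = [19.0712, 11.0533]ᵀ  (here Σln t = 6.1738, Σ(ln t)² = 10.6052, Σln s = 11.0533, Σln t·ln s = 19.0712).
Slope k = (n·Σln t·ln s − Σln t·Σln s)/(n·Σ(ln t)² − (Σln t)²) = (5·19.0712 − 6.1738·11.0533)/14.9105 = 1.81852; ln C = (Σln s − k·Σln t)/n = -0.03476, so C = exp(-0.03476) = 0.96583.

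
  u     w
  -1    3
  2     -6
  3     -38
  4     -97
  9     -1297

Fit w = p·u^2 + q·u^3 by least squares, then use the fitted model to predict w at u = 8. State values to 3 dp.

The normal system MᵀM·[p, q]ᵀ = Mᵀw is [[6915, 60347]; [60347, 536331]]·[p, q]ᵀ = [-106972, -952798]ᵀ.
Eliminating q: 536331·(row 1) − 60347·(row 2) gives 66968456·p = 536331·(-106972) − 60347·(-952798) = 126101174, so p = 63050587/33484228.
Then q = ((-952798) − 60347·(63050587/33484228))/536331 = -66579443/33484228.
At u = 8: ŵ = (63050587/33484228)·(64) + (-66579443/33484228)·(512) = -7513359312/8371057.

ŵ = -897.540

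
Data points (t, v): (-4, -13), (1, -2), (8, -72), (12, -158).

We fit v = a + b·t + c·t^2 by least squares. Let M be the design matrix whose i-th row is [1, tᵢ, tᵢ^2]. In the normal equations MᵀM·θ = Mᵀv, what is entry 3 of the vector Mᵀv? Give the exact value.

-27570

Entry 3 ↔ basis t^2, so (Mᵀv)_{3} = Σᵢ (t^2)·vᵢ = (16)·(-13) + (1)·(-2) + (64)·(-72) + (144)·(-158) = -27570.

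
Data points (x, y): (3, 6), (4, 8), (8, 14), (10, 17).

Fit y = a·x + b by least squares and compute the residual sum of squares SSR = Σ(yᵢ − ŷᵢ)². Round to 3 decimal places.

AᵀA·[a, b]ᵀ = Aᵀy reads: 189·a + 25·b = 332;  25·a + 4·b = 45.
Determinant 189·4 − 25² = 131.
a = (332·4 − 25·45)/131 = 203/131; b = (189·45 − 25·332)/131 = 205/131.
Residuals: -28/131, 31/131, 5/131, -8/131; SSR = 14/131.

SSR = 0.107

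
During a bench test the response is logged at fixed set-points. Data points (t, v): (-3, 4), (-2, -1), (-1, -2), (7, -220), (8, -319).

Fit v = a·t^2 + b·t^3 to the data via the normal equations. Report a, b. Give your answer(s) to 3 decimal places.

a = -1.062, b = -0.490

The normal equations are: 6595·a + 49299·b = -31166;  49299·a + 380587·b = -238886.
Eliminating b: 380587·(row 1) − 49299·(row 2) gives 79579864·a = 380587·(-31166) − 49299·(-238886) = -84533528, so a = -10566691/9947483.
Then b = ((-238886) − 49299·(-10566691/9947483))/380587 = -4875067/9947483.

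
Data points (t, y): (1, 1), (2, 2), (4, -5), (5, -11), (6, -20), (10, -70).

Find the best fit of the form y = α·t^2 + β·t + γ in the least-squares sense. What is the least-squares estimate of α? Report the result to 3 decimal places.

α = -0.950

From the data, Σt^2·t^2 = 12194, Σt^2·t = 1414, Σt^2 = 182, Σt·t = 182, Σt = 28, Σ1 = 6.
For Xᵀy: Σt^2·y = -8066, Σt·y = -890, Σy = -103.
Inverting the 3×3 Gram matrix, [α, β, γ]ᵀ = [-439/462, 1145/462, 1/11]ᵀ.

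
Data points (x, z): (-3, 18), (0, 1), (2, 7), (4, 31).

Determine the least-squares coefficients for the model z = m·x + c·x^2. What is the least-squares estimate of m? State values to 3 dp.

m = -0.148

Sums needed: Σx·x = 29, Σx·x^2 = 45, Σx^2·x^2 = 353.
Right-hand side: Σx·z = 84, Σx^2·z = 686.
Determinant 29·353 − 45² = 8212.
m = (84·353 − 45·686)/8212 = -609/4106; c = (29·686 − 45·84)/8212 = 8057/4106.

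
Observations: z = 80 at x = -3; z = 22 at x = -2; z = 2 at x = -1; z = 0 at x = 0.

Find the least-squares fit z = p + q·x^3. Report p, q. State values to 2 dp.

p = -0.85, q = -2.98

Setting ∂/∂p … = 0 gives: 4·p + (-36)·q = 104;  (-36)·p + 794·q = -2338.
Δ = 4·794 − (-36)² = 1880.
p = (104·794 − (-36)·(-2338))/1880 = -199/235; q = (4·(-2338) − (-36)·104)/1880 = -701/235.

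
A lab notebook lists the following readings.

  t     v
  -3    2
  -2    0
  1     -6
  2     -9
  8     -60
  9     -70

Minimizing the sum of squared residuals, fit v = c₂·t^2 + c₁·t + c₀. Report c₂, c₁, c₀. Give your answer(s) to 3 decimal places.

Sums needed: Σt^2·t^2 = 10771, Σt^2·t = 1215, Σt^2 = 163, Σt·t = 163, Σt = 15, Σ1 = 6.
And Σt^2·v = -9534, Σt·v = -1140, Σv = -143.
Normal equations: [[10771, 1215, 163]; [1215, 163, 15]; [163, 15, 6]]·[c₂, c₁, c₀]ᵀ = [-9534, -1140, -143]ᵀ.
Solving the 3×3 system (Gaussian elimination) gives c₂ = -231305/431908, c₁ = -63405/22732, c₀ = -249571/107977.

c₂ = -0.536, c₁ = -2.789, c₀ = -2.311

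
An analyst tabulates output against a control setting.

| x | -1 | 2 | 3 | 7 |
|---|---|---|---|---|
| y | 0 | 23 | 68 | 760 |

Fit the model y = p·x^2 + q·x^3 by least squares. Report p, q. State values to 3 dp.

p = 1.661, q = 1.978

The normal equations are: 2499·p + 17081·q = 37944;  17081·p + 118443·q = 262700.
(Σx^2·x^2 = 2499, Σx^2·x^3 = 17081, Σx^3·x^3 = 118443, Σx^2·y = 37944, Σx^3·y = 262700.)
det = 2499·118443 − 17081² = 4228496.
p = (37944·118443 − 17081·262700)/4228496 = 1755623/1057124; q = (2499·262700 − 17081·37944)/4228496 = 2091459/1057124.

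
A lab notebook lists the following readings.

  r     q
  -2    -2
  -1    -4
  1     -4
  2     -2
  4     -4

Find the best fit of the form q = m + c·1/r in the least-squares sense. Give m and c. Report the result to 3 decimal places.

Normal-equation sums: Σ1 = 5, Σ1/r = 1/4, Σ1/r·1/r = 41/16.
And Σq = -16, Σ1/r·q = -1.
Normal equations: [[5, 1/4]; [1/4, 41/16]]·[m, c]ᵀ = [-16, -1]ᵀ.
Δ = 5·(41/16) − (1/4)² = 51/4.
m = ((-16)·(41/16) − (1/4)·(-1))/(51/4) = -163/51; c = (5·(-1) − (1/4)·(-16))/(51/4) = -4/51.

m = -3.196, c = -0.078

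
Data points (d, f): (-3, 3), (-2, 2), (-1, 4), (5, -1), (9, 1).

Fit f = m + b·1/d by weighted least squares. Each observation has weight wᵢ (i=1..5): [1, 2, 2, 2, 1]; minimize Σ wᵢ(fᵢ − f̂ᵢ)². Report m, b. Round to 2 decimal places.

Entries of AᵀWA: Σwᵢ·1 = 8, Σwᵢ·1/d = -127/45, Σwᵢ·1/d·1/d = 10949/4050.
Right-hand side: Σwᵢ·f = 14, Σwᵢ·1/d·f = -508/45.
Normal equations: [[8, -127/45]; [-127/45, 10949/4050]]·[m, b]ᵀ = [14, -508/45]ᵀ.
det = 8·(10949/4050) − (-127/45)² = 27667/2025.
m = (14·(10949/4050) − (-127/45)·(-508/45))/(27667/2025) = 12127/27667; b = (8·(-508/45) − (-127/45)·14)/(27667/2025) = -102870/27667.

m = 0.44, b = -3.72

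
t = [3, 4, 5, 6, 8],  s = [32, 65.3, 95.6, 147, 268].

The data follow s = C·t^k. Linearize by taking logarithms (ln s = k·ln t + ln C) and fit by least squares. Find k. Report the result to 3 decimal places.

With ln sᵢ as the transformed response and ln tᵢ as the regressor:
Sums: Σln t = 7.9655, Σ(ln t)² = 13.2535, Σln s = 22.7863, Σln t·ln s = 37.5079.
Normal system: [[13.2535, 7.9655]; [7.9655, 5]]·[k, ln C]ᵀ = [37.5079, 22.7863]ᵀ.
Solving (det = 2.8177): k = 2.14147, ln C = 1.14567.

k = 2.141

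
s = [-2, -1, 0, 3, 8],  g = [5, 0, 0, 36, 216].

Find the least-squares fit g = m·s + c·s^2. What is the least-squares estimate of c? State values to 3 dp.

c = 2.970

MᵀM·[m, c]ᵀ = Mᵀg reads: 78·m + 530·c = 1826;  530·m + 4194·c = 14168.
(Σs·s = 78, Σs·s^2 = 530, Σs^2·s^2 = 4194, Σs·g = 1826, Σs^2·g = 14168.)
det = 78·4194 − 530² = 46232.
m = (1826·4194 − 530·14168)/46232 = 37301/11558; c = (78·14168 − 530·1826)/46232 = 34331/11558.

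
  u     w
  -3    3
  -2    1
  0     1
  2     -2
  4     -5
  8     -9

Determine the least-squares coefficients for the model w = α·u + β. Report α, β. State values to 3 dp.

α = -1.084, β = -0.208

Entries of AᵀA: Σu·u = 97, Σu = 9, Σ1 = 6.
Moment sums: Σu·w = -107, Σw = -11.
Eliminating β: 6·(row 1) − 9·(row 2) gives 501·α = 6·(-107) − 9·(-11) = -543, so α = -181/167.
Then β = ((-11) − 9·(-181/167))/6 = -104/501.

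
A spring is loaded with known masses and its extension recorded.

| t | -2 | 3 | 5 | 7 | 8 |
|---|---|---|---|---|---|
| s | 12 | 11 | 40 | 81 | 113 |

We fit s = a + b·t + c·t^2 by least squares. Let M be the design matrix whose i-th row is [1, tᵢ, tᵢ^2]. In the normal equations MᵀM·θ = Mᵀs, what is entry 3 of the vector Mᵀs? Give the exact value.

Entry 3 ↔ basis t^2, so (Mᵀs)_{3} = Σᵢ (t^2)·sᵢ = (4)·(12) + (9)·(11) + (25)·(40) + (49)·(81) + (64)·(113) = 12348.

12348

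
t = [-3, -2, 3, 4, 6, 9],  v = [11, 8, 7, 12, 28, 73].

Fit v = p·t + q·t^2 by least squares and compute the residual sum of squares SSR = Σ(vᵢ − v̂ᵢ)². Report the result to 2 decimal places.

Sums needed: Σt·t = 155, Σt·t^2 = 1001, Σt^2·t^2 = 8291.
Right-hand side: Σt·v = 845, Σt^2·v = 7307.
Normal equations: [[155, 1001]; [1001, 8291]]·[p, q]ᵀ = [845, 7307]ᵀ.
Eliminating q: 8291·(row 1) − 1001·(row 2) gives 283104·p = 8291·845 − 1001·7307 = -308412, so p = -8567/7864.
Then q = (7307 − 1001·(-8567/7864))/8291 = 7965/7864.
Residuals: -5441/3932, 6959/3932, 1133/983, 299/1966, -7573/3932, 3005/3932; SSR = 21021/1966.

SSR = 10.69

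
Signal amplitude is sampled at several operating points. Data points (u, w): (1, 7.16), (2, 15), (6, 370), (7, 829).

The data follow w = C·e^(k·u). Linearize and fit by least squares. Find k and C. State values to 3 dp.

k = 0.795, C = 3.152

Let Y = ln w. Fitting Y = k·u + ln C by least squares:
Σu = 16.0000, Σ(u)² = 90.0000, Σln w = 17.3103, Σu·ln w = 89.9072.
Equations: 90.0000·k + 16.0000·ln C = 89.9072;  16.0000·k + 4·ln C = 17.3103.
Solving (det = 104.0000): k = 0.79485, ln C = 1.14818, so C = exp(1.14818) = 3.15245.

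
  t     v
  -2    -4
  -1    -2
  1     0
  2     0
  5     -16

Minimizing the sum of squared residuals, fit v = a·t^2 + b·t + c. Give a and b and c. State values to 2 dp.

Entries of MᵀM: Σt^2·t^2 = 659, Σt^2·t = 125, Σt^2 = 35, Σt·t = 35, Σt = 5, Σ1 = 5.
And Σt^2·v = -418, Σt·v = -70, Σv = -22.
Normal equations: [[659, 125, 35]; [125, 35, 5]; [35, 5, 5]]·[a, b, c]ᵀ = [-418, -70, -22]ᵀ.
Inverting the 3×3 Gram matrix, [a, b, c]ᵀ = [-5/6, 9/10, 8/15]ᵀ.

a = -0.83, b = 0.90, c = 0.53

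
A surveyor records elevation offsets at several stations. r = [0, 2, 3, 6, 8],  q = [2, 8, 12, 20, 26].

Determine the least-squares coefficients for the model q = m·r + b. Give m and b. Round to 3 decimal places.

Entries of AᵀA: Σr·r = 113, Σr = 19, Σ1 = 5.
And Σr·q = 380, Σq = 68.
Eliminating b: 5·(row 1) − 19·(row 2) gives 204·m = 5·380 − 19·68 = 608, so m = 152/51.
Then b = (68 − 19·(152/51))/5 = 116/51.

m = 2.980, b = 2.275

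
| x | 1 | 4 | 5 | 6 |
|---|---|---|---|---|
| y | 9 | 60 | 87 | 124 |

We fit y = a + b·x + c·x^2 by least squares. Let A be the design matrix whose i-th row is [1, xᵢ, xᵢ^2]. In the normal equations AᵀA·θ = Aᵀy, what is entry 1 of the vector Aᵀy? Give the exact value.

280

Entry 1 ↔ basis 1, so (Aᵀy)_{1} = Σᵢ yᵢ = (1)·(9) + (1)·(60) + (1)·(87) + (1)·(124) = 280.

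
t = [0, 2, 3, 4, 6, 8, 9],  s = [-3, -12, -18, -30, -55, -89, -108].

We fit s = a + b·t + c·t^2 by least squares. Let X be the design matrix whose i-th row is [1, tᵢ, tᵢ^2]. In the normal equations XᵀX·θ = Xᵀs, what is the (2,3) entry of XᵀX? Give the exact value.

Row 2 ↔ basis t, column 3 ↔ basis t^2, so (XᵀX)_{2,3} = Σᵢ (t)·(t^2) = (0)·(0) + (2)·(4) + (3)·(9) + (4)·(16) + (6)·(36) + (8)·(64) + (9)·(81) = 1556.

1556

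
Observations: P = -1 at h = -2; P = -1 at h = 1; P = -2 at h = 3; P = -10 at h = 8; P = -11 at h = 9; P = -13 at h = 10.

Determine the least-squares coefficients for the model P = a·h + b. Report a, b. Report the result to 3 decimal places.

a = -1.097, b = -1.032

Normal-equation sums: Σh·h = 259, Σh = 29, Σ1 = 6.
And Σh·P = -314, ΣP = -38.
Δ = 259·6 − 29² = 713.
a = ((-314)·6 − 29·(-38))/713 = -34/31; b = (259·(-38) − 29·(-314))/713 = -32/31.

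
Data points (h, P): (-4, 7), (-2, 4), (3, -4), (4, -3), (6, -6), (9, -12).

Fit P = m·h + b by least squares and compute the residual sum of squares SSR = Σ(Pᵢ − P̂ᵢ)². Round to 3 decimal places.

Sums needed: Σh·h = 162, Σh = 16, Σ1 = 6.
For AᵀP: Σh·P = -204, ΣP = -14.
So AᵀA·[m, b]ᵀ = AᵀP: [[162, 16]; [16, 6]]·[m, b]ᵀ = [-204, -14]ᵀ.
Δ = 162·6 − 16² = 716.
m = ((-204)·6 − 16·(-14))/716 = -250/179; b = (162·(-14) − 16·(-204))/716 = 249/179.
Residuals: 4/179, -33/179, -215/179, 214/179, 177/179, -147/179; SSR = 816/179.

SSR = 4.559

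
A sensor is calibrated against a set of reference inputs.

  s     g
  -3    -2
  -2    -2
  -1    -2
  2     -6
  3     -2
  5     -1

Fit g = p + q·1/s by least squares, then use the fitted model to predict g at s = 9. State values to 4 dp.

XᵀX·[p, q]ᵀ = Xᵀg reads: 6·p + (-4/5)·q = -15;  (-4/5)·p + (793/450)·q = -1/5.
(Σ1 = 6, Σ1/s = -4/5, Σ1/s·1/s = 793/450, Σg = -15, Σ1/s·g = -1/5.)
Δ = 6·(793/450) − (-4/5)² = 149/15.
p = ((-15)·(793/450) − (-4/5)·(-1/5))/(149/15) = -3989/1490; q = (6·(-1/5) − (-4/5)·(-15))/(149/15) = -198/149.
At s = 9: ĝ = (-3989/1490)·(1) + (-198/149)·(1/9) = -4209/1490.

ĝ = -2.8248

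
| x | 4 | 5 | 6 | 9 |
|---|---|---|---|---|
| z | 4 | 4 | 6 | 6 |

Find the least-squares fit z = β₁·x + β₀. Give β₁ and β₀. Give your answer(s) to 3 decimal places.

β₁ = 0.429, β₀ = 2.429

With design matrix A, AᵀA = [[158, 24]; [24, 4]] and Aᵀz = [126, 20]ᵀ.
Δ = 158·4 − 24² = 56.
β₁ = (126·4 − 24·20)/56 = 3/7; β₀ = (158·20 − 24·126)/56 = 17/7.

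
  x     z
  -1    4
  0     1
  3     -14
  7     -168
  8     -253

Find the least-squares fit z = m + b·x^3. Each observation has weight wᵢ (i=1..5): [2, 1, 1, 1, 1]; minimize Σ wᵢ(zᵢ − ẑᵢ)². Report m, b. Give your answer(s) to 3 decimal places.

m = 1.947, b = -0.497

The normal system MᵀWM·[m, b]ᵀ = MᵀWz is [[6, 880]; [880, 380524]]·[m, b]ᵀ = [-426, -187546]ᵀ.
Δ = 6·380524 − 880² = 1508744.
m = ((-426)·380524 − 880·(-187546))/1508744 = 367157/188593; b = (6·(-187546) − 880·(-426))/1508744 = -187599/377186.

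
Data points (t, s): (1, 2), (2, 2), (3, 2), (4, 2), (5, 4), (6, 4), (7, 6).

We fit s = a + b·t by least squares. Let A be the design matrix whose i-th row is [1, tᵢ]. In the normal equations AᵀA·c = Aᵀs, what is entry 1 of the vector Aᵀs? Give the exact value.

22

Entry 1 ↔ basis 1, so (Aᵀs)_{1} = Σᵢ sᵢ = (1)·(2) + (1)·(2) + (1)·(2) + (1)·(2) + (1)·(4) + (1)·(4) + (1)·(6) = 22.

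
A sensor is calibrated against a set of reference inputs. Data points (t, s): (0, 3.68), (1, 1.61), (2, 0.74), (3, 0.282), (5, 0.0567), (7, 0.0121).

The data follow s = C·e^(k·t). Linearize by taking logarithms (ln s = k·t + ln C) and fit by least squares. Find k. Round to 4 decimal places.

Let Y = ln s. Fitting Y = k·t + ln C by least squares:
Σt = 18.0000, Σ(t)² = 88.0000, Σln s = -7.0723, Σt·ln s = -49.1753.
Equations: 88.0000·k + 18.0000·ln C = -49.1753;  18.0000·k + 6·ln C = -7.0723.
Slope k = (n·Σt·ln s − Σt·Σln s)/(n·Σ(t)² − (Σt)²) = (6·-49.1753 − 18.0000·-7.0723)/204.0000 = -0.82230; ln C = (Σln s − k·Σt)/n = 1.28818.

k = -0.8223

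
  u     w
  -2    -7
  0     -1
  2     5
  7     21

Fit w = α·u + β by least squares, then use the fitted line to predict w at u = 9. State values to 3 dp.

Normal-equation sums: Σu·u = 57, Σu = 7, Σ1 = 4.
Right-hand side: Σu·w = 171, Σw = 18.
XᵀX·[α, β]ᵀ = Xᵀw becomes [[57, 7]; [7, 4]]·[α, β]ᵀ = [171, 18]ᵀ.
Determinant 57·4 − 7² = 179.
α = (171·4 − 7·18)/179 = 558/179; β = (57·18 − 7·171)/179 = -171/179.
At u = 9: ŵ = (558/179)·(9) + (-171/179)·(1) = 4851/179.

ŵ = 27.101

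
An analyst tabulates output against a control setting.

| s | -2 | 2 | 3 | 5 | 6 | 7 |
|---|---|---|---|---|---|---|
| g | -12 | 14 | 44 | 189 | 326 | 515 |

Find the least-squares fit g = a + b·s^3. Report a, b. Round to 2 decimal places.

Normal-equation sums: Σ1 = 6, Σs^3 = 711, Σs^3·s^3 = 180787.
Moment sums: Σg = 1076, Σs^3·g = 272082.
Δ = 6·180787 − 711² = 579201.
a = (1076·180787 − 711·272082)/579201 = 1076510/579201; b = (6·272082 − 711·1076)/579201 = 289152/193067.

a = 1.86, b = 1.50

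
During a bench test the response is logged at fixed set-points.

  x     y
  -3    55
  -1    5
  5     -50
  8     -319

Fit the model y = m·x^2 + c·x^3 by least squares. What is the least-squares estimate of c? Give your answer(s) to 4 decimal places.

c = -1.0047

Forming MᵀM = [[4803, 35649]; [35649, 278499]] and Mᵀy = [-21166, -171068]ᵀ gives MᵀM·[m, c]ᵀ = Mᵀy.
det = 4803·278499 − 35649² = 66779496.
m = ((-21166)·278499 − 35649·(-171068))/66779496 = 33948883/11129916; c = (4803·(-171068) − 35649·(-21166))/66779496 = -11182145/11129916.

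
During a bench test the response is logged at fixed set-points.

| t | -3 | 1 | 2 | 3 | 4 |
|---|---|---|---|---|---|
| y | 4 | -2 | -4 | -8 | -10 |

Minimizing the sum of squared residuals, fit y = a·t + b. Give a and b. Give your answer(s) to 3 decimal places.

Forming MᵀM = [[39, 7]; [7, 5]] and Mᵀy = [-86, -20]ᵀ gives MᵀM·[a, b]ᵀ = Mᵀy.
Eliminating b: 5·(row 1) − 7·(row 2) gives 146·a = 5·(-86) − 7·(-20) = -290, so a = -145/73.
Then b = ((-20) − 7·(-145/73))/5 = -89/73.

a = -1.986, b = -1.219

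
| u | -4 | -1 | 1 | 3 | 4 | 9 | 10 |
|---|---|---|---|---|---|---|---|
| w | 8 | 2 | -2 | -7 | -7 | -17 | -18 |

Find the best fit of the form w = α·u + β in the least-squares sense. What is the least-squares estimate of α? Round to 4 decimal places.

α = -1.8672

The normal system MᵀM·[α, β]ᵀ = Mᵀw is [[224, 22]; [22, 7]]·[α, β]ᵀ = [-418, -41]ᵀ.
Δ = 224·7 − 22² = 1084.
α = ((-418)·7 − 22·(-41))/1084 = -506/271; β = (224·(-41) − 22·(-418))/1084 = 3/271.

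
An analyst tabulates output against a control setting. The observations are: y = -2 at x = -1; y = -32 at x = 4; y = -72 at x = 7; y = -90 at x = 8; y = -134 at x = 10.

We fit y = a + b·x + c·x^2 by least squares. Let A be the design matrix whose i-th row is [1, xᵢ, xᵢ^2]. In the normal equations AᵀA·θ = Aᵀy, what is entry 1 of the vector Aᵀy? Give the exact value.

-330

Entry 1 ↔ basis 1, so (Aᵀy)_{1} = Σᵢ yᵢ = (1)·(-2) + (1)·(-32) + (1)·(-72) + (1)·(-90) + (1)·(-134) = -330.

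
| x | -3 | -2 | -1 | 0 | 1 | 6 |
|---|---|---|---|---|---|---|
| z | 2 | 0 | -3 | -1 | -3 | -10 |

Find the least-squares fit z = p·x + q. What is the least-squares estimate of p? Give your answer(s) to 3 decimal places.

Entries of AᵀA: Σx·x = 51, Σx = 1, Σ1 = 6.
For Aᵀz: Σx·z = -66, Σz = -15.
Eliminating q: 6·(row 1) − 1·(row 2) gives 305·p = 6·(-66) − 1·(-15) = -381, so p = -381/305.
Then q = ((-15) − 1·(-381/305))/6 = -699/305.

p = -1.249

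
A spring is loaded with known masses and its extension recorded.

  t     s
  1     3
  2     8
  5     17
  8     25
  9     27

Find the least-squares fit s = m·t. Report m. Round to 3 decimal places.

m = 3.126

The normal equations are: 175·m = 547.
(Σt·t = 175, Σt·s = 547.)
Hence m = 547 / 175 ≈ 3.12571.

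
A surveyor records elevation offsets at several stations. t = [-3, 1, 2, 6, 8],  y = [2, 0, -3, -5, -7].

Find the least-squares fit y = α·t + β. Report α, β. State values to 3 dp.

The normal system MᵀM·[α, β]ᵀ = Mᵀy is [[114, 14]; [14, 5]]·[α, β]ᵀ = [-98, -13]ᵀ.
Eliminating β: 5·(row 1) − 14·(row 2) gives 374·α = 5·(-98) − 14·(-13) = -308, so α = -14/17.
Then β = ((-13) − 14·(-14/17))/5 = -5/17.

α = -0.824, β = -0.294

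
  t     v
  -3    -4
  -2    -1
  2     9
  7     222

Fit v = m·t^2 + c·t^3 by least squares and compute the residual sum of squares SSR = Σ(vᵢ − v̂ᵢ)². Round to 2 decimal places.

SSR = 2.08

MᵀM·[m, c]ᵀ = Mᵀv reads: 2514·m + 16564·c = 10874;  16564·m + 118506·c = 76334.
(Σt^2·t^2 = 2514, Σt^2·t^3 = 16564, Σt^3·t^3 = 118506, Σt^2·v = 10874, Σt^3·v = 76334.)
det = 2514·118506 − 16564² = 23557988.
m = (10874·118506 − 16564·76334)/23557988 = 6059467/5889497; c = (2514·76334 − 16564·10874)/23557988 = 2946685/5889497.
Residuals: 86312/346441, -6553885/5889497, 5194125/5889497, -158504/5889497; SSR = 12243906/5889497.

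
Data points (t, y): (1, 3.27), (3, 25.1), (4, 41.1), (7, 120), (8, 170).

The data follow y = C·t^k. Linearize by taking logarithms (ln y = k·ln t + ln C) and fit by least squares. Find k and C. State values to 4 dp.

k = 1.8785, C = 3.2011

Taking logs, ln y = k·ln t + ln C, so regress ln y on ln t.
XᵀX = [[11.2394, 6.5103]; [6.5103, 5]], rhs = [28.6878, 18.0470]ᵀ  (here Σln t = 6.5103, Σ(ln t)² = 11.2394, Σln y = 18.0470, Σln t·ln y = 28.6878).
Δ = 11.2394·5 − (6.5103)² = 13.8136; k = (28.6878·5 − 6.5103·18.0470)/13.8136 = 1.87849, ln C = (11.2394·18.0470 − 6.5103·28.6878)/13.8136 = 1.16351, so C = exp(1.16351) = 3.20113.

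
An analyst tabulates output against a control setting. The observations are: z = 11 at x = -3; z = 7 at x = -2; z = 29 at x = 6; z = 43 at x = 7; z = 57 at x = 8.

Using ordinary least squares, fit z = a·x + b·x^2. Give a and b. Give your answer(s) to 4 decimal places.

The normal equations are: 162·a + 1036·b = 884;  1036·a + 7890·b = 6926.
(Σx·x = 162, Σx·x^2 = 1036, Σx^2·x^2 = 7890, Σx·z = 884, Σx^2·z = 6926.)
Eliminating b: 7890·(row 1) − 1036·(row 2) gives 204884·a = 7890·884 − 1036·6926 = -200576, so a = -50144/51221.
Then b = (6926 − 1036·(-50144/51221))/7890 = 51547/51221.

a = -0.9790, b = 1.0064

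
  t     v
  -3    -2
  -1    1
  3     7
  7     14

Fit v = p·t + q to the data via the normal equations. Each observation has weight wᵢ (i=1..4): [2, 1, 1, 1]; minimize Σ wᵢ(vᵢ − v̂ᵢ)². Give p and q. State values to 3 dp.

p = 1.585, q = 2.649

Compute the Gram sums: Σwᵢ·t·t = 77, Σwᵢ·t = 3, Σwᵢ·1 = 5.
For XᵀWv: Σwᵢ·t·v = 130, Σwᵢ·v = 18.
So XᵀWX·[p, q]ᵀ = XᵀWv: [[77, 3]; [3, 5]]·[p, q]ᵀ = [130, 18]ᵀ.
Eliminating q: 5·(row 1) − 3·(row 2) gives 376·p = 5·130 − 3·18 = 596, so p = 149/94.
Then q = (18 − 3·(149/94))/5 = 249/94.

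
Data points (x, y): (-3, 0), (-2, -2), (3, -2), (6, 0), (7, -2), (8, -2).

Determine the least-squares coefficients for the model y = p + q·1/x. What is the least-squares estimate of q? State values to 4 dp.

The normal equations are: 6·p + (-11/168)·q = -8;  (-11/168)·p + (1681/3136)·q = -17/84.
(Σ1 = 6, Σ1/x = -11/168, Σ1/x·1/x = 1681/3136, Σy = -8, Σ1/x·y = -17/84.)
Eliminating q: (1681/3136)·(row 1) − (-11/168)·(row 2) gives (90653/28224)·p = (1681/3136)·(-8) − (-11/168)·(-17/84) = -60703/14112, so p = -121406/90653.
Then q = ((-17/84) − (-11/168)·(-121406/90653))/(1681/3136) = -49056/90653.

q = -0.5411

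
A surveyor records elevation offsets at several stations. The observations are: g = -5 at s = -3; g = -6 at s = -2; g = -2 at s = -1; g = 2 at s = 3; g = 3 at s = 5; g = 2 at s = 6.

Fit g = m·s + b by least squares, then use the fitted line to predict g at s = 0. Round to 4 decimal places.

XᵀX·[m, b]ᵀ = Xᵀg reads: 84·m + 8·b = 62;  8·m + 6·b = -6.
Eliminating b: 6·(row 1) − 8·(row 2) gives 440·m = 6·62 − 8·(-6) = 420, so m = 21/22.
Then b = ((-6) − 8·(21/22))/6 = -25/11.
At s = 0: ĝ = (21/22)·(0) + (-25/11)·(1) = -25/11.

ĝ = -2.2727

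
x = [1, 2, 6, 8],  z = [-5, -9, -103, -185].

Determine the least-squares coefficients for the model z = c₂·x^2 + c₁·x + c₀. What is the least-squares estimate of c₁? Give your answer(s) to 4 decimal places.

c₁ = 2.5205

Normal-equation sums: Σx^2·x^2 = 5409, Σx^2·x = 737, Σx^2 = 105, Σx·x = 105, Σx = 17, Σ1 = 4.
For Aᵀz: Σx^2·z = -15589, Σx·z = -2121, Σz = -302.
Normal equations: [[5409, 737, 105]; [737, 105, 17]; [105, 17, 4]]·[c₂, c₁, c₀]ᵀ = [-15589, -2121, -302]ᵀ.
Solving the 3×3 system (Gaussian elimination) gives c₂ = -7411/2342, c₁ = 5903/2342, c₀ = -3685/1171.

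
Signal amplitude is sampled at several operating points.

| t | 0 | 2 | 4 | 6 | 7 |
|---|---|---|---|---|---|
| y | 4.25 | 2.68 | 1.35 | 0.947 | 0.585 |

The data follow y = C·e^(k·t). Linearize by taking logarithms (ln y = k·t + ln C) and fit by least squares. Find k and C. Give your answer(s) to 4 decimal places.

k = -0.2759, C = 4.3785

Taking logs, ln y = k·t + ln C, so regress ln y on t.
Over the data: Σt = 19.0000, Σ(t)² = 105.0000, Σln y = 2.1422, Σt·ln y = -0.9077.
Normal system: [[105.0000, 19.0000]; [19.0000, 5]]·[k, ln C]ᵀ = [-0.9077, 2.1422]ᵀ.
Slope k = (n·Σt·ln y − Σt·Σln y)/(n·Σ(t)² − (Σt)²) = (5·-0.9077 − 19.0000·2.1422)/164.0000 = -0.27586; ln C = (Σln y − k·Σt)/n = 1.47672, so C = exp(1.47672) = 4.37854.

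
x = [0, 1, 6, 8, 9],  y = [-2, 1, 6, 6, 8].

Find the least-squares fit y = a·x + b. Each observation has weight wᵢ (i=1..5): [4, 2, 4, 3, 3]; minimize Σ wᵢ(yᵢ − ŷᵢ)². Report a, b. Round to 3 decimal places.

a = 1.032, b = -1.218

The normal system MᵀWM·[a, b]ᵀ = MᵀWy is [[581, 77]; [77, 16]]·[a, b]ᵀ = [506, 60]ᵀ.
Δ = 581·16 − 77² = 3367.
a = (506·16 − 77·60)/3367 = 3476/3367; b = (581·60 − 77·506)/3367 = -586/481.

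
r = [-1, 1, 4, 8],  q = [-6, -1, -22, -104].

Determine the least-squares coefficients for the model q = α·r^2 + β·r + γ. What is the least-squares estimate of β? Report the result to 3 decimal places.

β = 2.556

Forming XᵀX = [[4354, 576, 82]; [576, 82, 12]; [82, 12, 4]] and Xᵀq = [-7015, -915, -133]ᵀ gives XᵀX·[α, β, γ]ᵀ = Xᵀq.
Solving the 3×3 system (Gaussian elimination) gives α = -2999/1562, β = 363/142, γ = -1218/781.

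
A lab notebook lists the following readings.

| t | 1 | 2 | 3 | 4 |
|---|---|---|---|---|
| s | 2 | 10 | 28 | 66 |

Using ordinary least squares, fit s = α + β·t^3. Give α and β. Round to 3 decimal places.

α = 1.270, β = 1.009

The normal equations are: 4·α + 100·β = 106;  100·α + 4890·β = 5062.
(Σ1 = 4, Σt^3 = 100, Σt^3·t^3 = 4890, Σs = 106, Σt^3·s = 5062.)
Eliminating β: 4890·(row 1) − 100·(row 2) gives 9560·α = 4890·106 − 100·5062 = 12140, so α = 607/478.
Then β = (5062 − 100·(607/478))/4890 = 1206/1195.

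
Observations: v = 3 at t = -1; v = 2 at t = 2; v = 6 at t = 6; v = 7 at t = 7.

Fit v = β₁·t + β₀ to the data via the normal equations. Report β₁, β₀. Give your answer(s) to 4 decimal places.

From the data, Σt·t = 90, Σt = 14, Σ1 = 4.
And Σt·v = 86, Σv = 18.
MᵀM·[β₁, β₀]ᵀ = Mᵀv becomes [[90, 14]; [14, 4]]·[β₁, β₀]ᵀ = [86, 18]ᵀ.
Δ = 90·4 − 14² = 164.
β₁ = (86·4 − 14·18)/164 = 23/41; β₀ = (90·18 − 14·86)/164 = 104/41.

β₁ = 0.5610, β₀ = 2.5366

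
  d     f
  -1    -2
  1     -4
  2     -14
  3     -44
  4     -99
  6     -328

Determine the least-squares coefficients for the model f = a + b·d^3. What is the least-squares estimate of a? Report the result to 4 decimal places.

a = -2.7920

MᵀM·[a, b]ᵀ = Mᵀf reads: 6·a + 315·b = -491;  315·a + 51547·b = -78486.
(Σ1 = 6, Σd^3 = 315, Σd^3·d^3 = 51547, Σf = -491, Σd^3·f = -78486.)
Δ = 6·51547 − 315² = 210057.
a = ((-491)·51547 − 315·(-78486))/210057 = -586487/210057; b = (6·(-78486) − 315·(-491))/210057 = -105417/70019.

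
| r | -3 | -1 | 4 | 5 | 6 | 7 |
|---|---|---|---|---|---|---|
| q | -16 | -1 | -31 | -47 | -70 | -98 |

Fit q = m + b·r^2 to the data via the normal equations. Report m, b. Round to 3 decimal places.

m = 1.816, b = -2.014

From the data, Σ1 = 6, Σr^2 = 136, Σr^2·r^2 = 4660.
Moment sums: Σq = -263, Σr^2·q = -9138.
AᵀA·[m, b]ᵀ = Aᵀq becomes [[6, 136]; [136, 4660]]·[m, b]ᵀ = [-263, -9138]ᵀ.
Eliminating b: 4660·(row 1) − 136·(row 2) gives 9464·m = 4660·(-263) − 136·(-9138) = 17188, so m = 4297/2366.
Then b = ((-9138) − 136·(4297/2366))/4660 = -4765/2366.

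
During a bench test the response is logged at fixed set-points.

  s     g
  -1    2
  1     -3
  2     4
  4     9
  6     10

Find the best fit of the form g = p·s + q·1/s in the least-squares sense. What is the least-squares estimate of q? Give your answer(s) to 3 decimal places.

q = -3.990

XᵀX·[p, q]ᵀ = Xᵀg reads: 58·p + 5·q = 99;  5·p + (337/144)·q = 11/12.
(Σs·s = 58, Σs·1/s = 5, Σ1/s·1/s = 337/144, Σs·g = 99, Σ1/s·g = 11/12.)
Eliminating q: (337/144)·(row 1) − 5·(row 2) gives (7973/72)·p = (337/144)·99 − 5·(11/12) = 10901/48, so p = 32703/15946.
Then q = ((11/12) − 5·(32703/15946))/(337/144) = -31812/7973.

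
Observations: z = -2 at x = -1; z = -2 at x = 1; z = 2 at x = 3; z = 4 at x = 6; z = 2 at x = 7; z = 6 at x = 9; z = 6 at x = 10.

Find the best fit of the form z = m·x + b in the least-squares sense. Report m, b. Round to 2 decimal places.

Forming AᵀA = [[277, 35]; [35, 7]] and Aᵀz = [158, 16]ᵀ gives AᵀA·[m, b]ᵀ = Aᵀz.
Δ = 277·7 − 35² = 714.
m = (158·7 − 35·16)/714 = 13/17; b = (277·16 − 35·158)/714 = -183/119.

m = 0.76, b = -1.54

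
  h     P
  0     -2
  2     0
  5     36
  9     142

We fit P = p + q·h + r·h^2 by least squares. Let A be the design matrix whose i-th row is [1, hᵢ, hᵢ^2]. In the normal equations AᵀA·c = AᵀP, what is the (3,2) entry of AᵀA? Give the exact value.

Row 3 ↔ basis h^2, column 2 ↔ basis h, so (AᵀA)_{3,2} = Σᵢ (h^2)·(h) = (0)·(0) + (4)·(2) + (25)·(5) + (81)·(9) = 862.

862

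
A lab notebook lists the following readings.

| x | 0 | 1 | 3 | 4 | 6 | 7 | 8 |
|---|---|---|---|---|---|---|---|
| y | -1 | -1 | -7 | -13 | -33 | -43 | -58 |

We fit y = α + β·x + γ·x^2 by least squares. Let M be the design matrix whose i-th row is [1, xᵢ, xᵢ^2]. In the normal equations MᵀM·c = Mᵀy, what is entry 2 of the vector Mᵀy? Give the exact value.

-1037

Entry 2 ↔ basis x, so (Mᵀy)_{2} = Σᵢ (x)·yᵢ = (0)·(-1) + (1)·(-1) + (3)·(-7) + (4)·(-13) + (6)·(-33) + (7)·(-43) + (8)·(-58) = -1037.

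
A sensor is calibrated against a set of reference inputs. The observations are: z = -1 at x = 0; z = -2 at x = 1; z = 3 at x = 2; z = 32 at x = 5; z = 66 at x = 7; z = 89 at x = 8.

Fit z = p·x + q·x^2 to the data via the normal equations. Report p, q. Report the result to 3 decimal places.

With design matrix A, AᵀA = [[143, 989]; [989, 7139]] and Aᵀz = [1338, 9740]ᵀ.
Δ = 143·7139 − 989² = 42756.
p = (1338·7139 − 989·9740)/42756 = -5777/3054; q = (143·9740 − 989·1338)/42756 = 4967/3054.

p = -1.892, q = 1.626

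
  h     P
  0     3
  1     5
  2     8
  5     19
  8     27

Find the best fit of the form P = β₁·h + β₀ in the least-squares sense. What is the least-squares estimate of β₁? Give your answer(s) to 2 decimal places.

Forming MᵀM = [[94, 16]; [16, 5]] and MᵀP = [332, 62]ᵀ gives MᵀM·[β₁, β₀]ᵀ = MᵀP.
Determinant 94·5 − 16² = 214.
β₁ = (332·5 − 16·62)/214 = 334/107; β₀ = (94·62 − 16·332)/214 = 258/107.

β₁ = 3.12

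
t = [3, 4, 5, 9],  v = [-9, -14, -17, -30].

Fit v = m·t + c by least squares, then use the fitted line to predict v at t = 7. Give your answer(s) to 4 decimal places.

v̂ = -23.4458

Normal-equation sums: Σt·t = 131, Σt = 21, Σ1 = 4.
And Σt·v = -438, Σv = -70.
Determinant 131·4 − 21² = 83.
m = ((-438)·4 − 21·(-70))/83 = -282/83; c = (131·(-70) − 21·(-438))/83 = 28/83.
At t = 7: v̂ = (-282/83)·(7) + (28/83)·(1) = -1946/83.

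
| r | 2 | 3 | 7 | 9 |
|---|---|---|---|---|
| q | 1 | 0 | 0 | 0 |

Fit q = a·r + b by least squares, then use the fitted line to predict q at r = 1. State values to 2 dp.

Compute the Gram sums: Σr·r = 143, Σr = 21, Σ1 = 4.
And Σr·q = 2, Σq = 1.
MᵀM·[a, b]ᵀ = Mᵀq becomes [[143, 21]; [21, 4]]·[a, b]ᵀ = [2, 1]ᵀ.
Determinant 143·4 − 21² = 131.
a = (2·4 − 21·1)/131 = -13/131; b = (143·1 − 21·2)/131 = 101/131.
At r = 1: q̂ = (-13/131)·(1) + (101/131)·(1) = 88/131.

q̂ = 0.67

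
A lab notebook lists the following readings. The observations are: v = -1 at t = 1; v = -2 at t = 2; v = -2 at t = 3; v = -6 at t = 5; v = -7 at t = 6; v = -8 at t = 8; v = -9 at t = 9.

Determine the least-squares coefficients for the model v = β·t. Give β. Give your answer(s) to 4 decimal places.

From the data, Σt·t = 220.
Right-hand side: Σt·v = -228.
So XᵀX·[β]ᵀ = Xᵀv: [[220]]·[β]ᵀ = [-228]ᵀ.
Hence β = -228 / 220 ≈ -1.03636.

β = -1.0364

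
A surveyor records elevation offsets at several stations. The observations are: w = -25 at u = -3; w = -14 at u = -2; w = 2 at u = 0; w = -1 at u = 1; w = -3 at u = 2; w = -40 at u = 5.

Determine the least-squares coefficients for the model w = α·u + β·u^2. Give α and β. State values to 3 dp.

Forming AᵀA = [[43, 99]; [99, 739]] and Aᵀw = [-104, -1294]ᵀ gives AᵀA·[α, β]ᵀ = Aᵀw.
Eliminating β: 739·(row 1) − 99·(row 2) gives 21976·α = 739·(-104) − 99·(-1294) = 51250, so α = 625/268.
Then β = ((-1294) − 99·(625/268))/739 = -553/268.

α = 2.332, β = -2.063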